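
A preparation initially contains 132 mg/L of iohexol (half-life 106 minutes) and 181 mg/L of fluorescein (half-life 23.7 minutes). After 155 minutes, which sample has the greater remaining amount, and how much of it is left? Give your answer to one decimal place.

iohexol, 47.9 mg/L

iohexol: 132 × (1/2)^1.4623 ≈ 47.906 mg/L.
fluorescein: 181 × (1/2)^6.5401 ≈ 1.945 mg/L.
Iohexol has more remaining, at ≈ 47.906 mg/L.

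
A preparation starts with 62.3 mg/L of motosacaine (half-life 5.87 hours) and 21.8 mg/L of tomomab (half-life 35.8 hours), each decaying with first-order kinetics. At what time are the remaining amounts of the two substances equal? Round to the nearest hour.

11 hours

Set 62.3·(1/2)^(t/5.87) = 21.8·(1/2)^(t/35.8).
Taking log₂: log₂(62.3/21.8) = t·(1/5.87 − 1/35.8).
log₂(2.8578) = 1.5149; 1/5.87 − 1/35.8 = 0.14242.
t = 1.5149 / 0.14242 ≈ 10.637 hours.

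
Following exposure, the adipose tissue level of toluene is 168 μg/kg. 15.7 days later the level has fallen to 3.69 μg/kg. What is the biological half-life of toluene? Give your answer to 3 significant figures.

A/A₀ = 3.69/168 ≈ 0.021964.
n = log₂(45.528) ≈ 5.5087 half-lives elapsed in 15.7 days.
t½ = 15.7/5.5087 ≈ 2.85 days.

2.85 days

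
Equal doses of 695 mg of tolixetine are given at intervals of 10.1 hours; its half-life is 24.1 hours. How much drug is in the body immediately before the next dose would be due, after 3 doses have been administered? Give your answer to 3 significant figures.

The 3 doses were given 30.3, 20.2, 10.1 hours ago.
Total = 695·(1/2)^(30.3/24.1) + 695·(1/2)^(20.2/24.1) + 695·(1/2)^(10.1/24.1)
      = 290.74 + 388.75 + 519.79 ≈ 1199.3 mg.

1200 mg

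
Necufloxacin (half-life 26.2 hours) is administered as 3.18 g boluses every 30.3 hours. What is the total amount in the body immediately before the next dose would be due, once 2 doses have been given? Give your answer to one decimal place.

The 2 doses were given 60.6, 30.3 hours ago.
Total = 3.18·(1/2)^(60.6/26.2) + 3.18·(1/2)^(30.3/26.2)
      = 0.63996 + 1.4266 ≈ 2.0665 g.

2.1 g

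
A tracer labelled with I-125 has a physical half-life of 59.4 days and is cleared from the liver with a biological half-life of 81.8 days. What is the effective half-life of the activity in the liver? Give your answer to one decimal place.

34.4 days

1/t_eff = 1/t_phys + 1/t_biol = 1/59.4 + 1/81.8 = 0.02906 per day.
t_eff = 59.4 × 81.8 / (59.4 + 81.8) ≈ 34.412 days.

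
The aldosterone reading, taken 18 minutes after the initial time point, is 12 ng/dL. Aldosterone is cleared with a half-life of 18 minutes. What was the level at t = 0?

Number of half-lives elapsed: n = 18/18 ≈ 1.
A₀ = A × 2^n = 12 × 2^1 = 12 × 2 ≈ 24 ng/dL.

24 ng/dL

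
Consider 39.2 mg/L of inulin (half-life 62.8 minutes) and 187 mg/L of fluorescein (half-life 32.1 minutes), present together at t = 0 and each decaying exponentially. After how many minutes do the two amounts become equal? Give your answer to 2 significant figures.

Set 39.2·(1/2)^(t/62.8) = 187·(1/2)^(t/32.1).
Taking log₂: log₂(39.2/187) = t·(1/62.8 − 1/32.1).
log₂(0.20963) = -2.2541; 1/62.8 − 1/32.1 = -0.015229.
t = -2.2541 / -0.015229 ≈ 148.01 minutes.

150 minutes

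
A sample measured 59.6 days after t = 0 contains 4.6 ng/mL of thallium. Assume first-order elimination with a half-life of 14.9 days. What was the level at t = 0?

Number of half-lives elapsed: n = 59.6/14.9 ≈ 4.
A₀ = A × 2^n = 4.6 × 2^4 = 4.6 × 16 ≈ 73.6 ng/mL.

73.6 ng/mL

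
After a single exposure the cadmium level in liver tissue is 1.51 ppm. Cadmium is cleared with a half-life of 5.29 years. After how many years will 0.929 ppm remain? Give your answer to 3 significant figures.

Fraction remaining = 0.929/1.51 ≈ 0.61523.
n = log₂(1.51/0.929) = ln(1.6254)/ln 2 ≈ 0.7008 half-lives.
t = n × t½ = 0.7008 × 5.29 ≈ 3.7072 years.

3.71 years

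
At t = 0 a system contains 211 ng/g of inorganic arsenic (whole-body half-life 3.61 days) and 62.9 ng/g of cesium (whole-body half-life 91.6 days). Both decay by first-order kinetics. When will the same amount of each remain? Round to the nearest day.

Set 211·(1/2)^(t/3.61) = 62.9·(1/2)^(t/91.6).
Taking log₂: log₂(211/62.9) = t·(1/3.61 − 1/91.6).
log₂(3.3545) = 1.7461; 1/3.61 − 1/91.6 = 0.26609.
t = 1.7461 / 0.26609 ≈ 6.5621 days.

7 days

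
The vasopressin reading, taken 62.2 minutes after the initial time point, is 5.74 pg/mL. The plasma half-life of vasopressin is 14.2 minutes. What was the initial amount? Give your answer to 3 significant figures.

120 pg/mL

Number of half-lives elapsed: n = 62.2/14.2 ≈ 4.3803.
A₀ = A × 2^n = 5.74 × 2^4.3803 = 5.74 × 20.826 ≈ 119.54 pg/mL.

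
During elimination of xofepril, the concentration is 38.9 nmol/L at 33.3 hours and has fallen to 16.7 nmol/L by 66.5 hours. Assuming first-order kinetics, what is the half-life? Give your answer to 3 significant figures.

27.2 hours

Over Δt = 66.5 − 33.3 = 33.2 hours, the level fell by a factor of 38.9/16.7 ≈ 2.3293.
n = log₂(2.3293) ≈ 1.2199 half-lives, so t½ = 33.2/1.2199 ≈ 27.215 hours.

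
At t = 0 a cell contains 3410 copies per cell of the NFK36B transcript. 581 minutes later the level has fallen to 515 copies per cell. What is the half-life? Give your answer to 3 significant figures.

213 minutes

A/A₀ = 515/3410 ≈ 0.15103.
n = log₂(6.6214) ≈ 2.7271 half-lives elapsed in 581 minutes.
t½ = 581/2.7271 ≈ 213.04 minutes.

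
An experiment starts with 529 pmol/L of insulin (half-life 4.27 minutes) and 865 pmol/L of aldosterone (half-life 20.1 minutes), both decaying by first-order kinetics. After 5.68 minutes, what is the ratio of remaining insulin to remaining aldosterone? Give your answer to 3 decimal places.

0.296

insulin: 529 × (1/2)^(5.68/4.27) = 529 × (1/2)^1.3302 ≈ 210.39 pmol/L.
aldosterone: 865 × (1/2)^(5.68/20.1) = 865 × (1/2)^0.28259 ≈ 711.13 pmol/L.
Ratio ≈ 210.39 / 711.13 ≈ 0.29585.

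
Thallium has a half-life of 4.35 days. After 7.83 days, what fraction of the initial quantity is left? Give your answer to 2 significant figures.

n = 7.83/4.35 ≈ 1.8 half-lives.
Fraction remaining = (1/2)^1.8 ≈ 0.28717.

0.29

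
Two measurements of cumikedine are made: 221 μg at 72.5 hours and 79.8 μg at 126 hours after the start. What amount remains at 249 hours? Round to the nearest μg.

Over Δt = 126 − 72.5 = 53.5 hours, the level fell by a factor of 221/79.8 ≈ 2.7694.
n = log₂(2.7694) ≈ 1.4696 half-lives, so t½ = 53.5/1.4696 ≈ 36.405 hours.
From t = 126 to t = 249: 79.8 × (1/2)^((249−126)/36.405) ≈ 7.6722 μg.

8 μg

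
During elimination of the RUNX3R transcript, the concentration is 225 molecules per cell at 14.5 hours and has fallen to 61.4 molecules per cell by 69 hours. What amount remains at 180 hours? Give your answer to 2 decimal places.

4.36 molecules per cell

Over Δt = 69 − 14.5 = 54.5 hours, the level fell by a factor of 225/61.4 ≈ 3.6645.
n = log₂(3.6645) ≈ 1.8736 half-lives, so t½ = 54.5/1.8736 ≈ 29.088 hours.
From t = 69 to t = 180: 61.4 × (1/2)^((180−69)/29.088) ≈ 4.3596 molecules per cell.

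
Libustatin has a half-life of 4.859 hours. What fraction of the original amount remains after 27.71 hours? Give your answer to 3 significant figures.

0.0192

n = 27.71/4.859 ≈ 5.7028 half-lives.
Fraction remaining = (1/2)^5.7028 ≈ 0.019199.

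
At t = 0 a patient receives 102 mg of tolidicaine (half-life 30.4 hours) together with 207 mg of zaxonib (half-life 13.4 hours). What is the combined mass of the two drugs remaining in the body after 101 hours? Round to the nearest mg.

tolidicaine: 102 × (1/2)^(101/30.4) = 102 × (1/2)^3.3224 ≈ 10.197 mg.
zaxonib: 207 × (1/2)^(101/13.4) = 207 × (1/2)^7.5373 ≈ 1.1143 mg.
Total = 10.197 + 1.1143 ≈ 11.311 mg.

11 mg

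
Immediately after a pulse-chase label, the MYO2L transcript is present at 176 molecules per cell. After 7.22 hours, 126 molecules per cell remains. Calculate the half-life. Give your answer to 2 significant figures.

15 hours

A/A₀ = 126/176 ≈ 0.71591.
n = log₂(1.3968) ≈ 0.48215 half-lives elapsed in 7.22 hours.
t½ = 7.22/0.48215 ≈ 14.975 hours.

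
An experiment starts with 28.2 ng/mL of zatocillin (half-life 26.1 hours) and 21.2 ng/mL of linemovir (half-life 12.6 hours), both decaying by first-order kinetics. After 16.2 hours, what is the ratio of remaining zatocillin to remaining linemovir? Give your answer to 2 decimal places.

zatocillin: 28.2 × (1/2)^(16.2/26.1) = 28.2 × (1/2)^0.62069 ≈ 18.34 ng/mL.
linemovir: 21.2 × (1/2)^(16.2/12.6) = 21.2 × (1/2)^1.2857 ≈ 8.6956 ng/mL.
Ratio ≈ 18.34 / 8.6956 ≈ 2.1091.

2.11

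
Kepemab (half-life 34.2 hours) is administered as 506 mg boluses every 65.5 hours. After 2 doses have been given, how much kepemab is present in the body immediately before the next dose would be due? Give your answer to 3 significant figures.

The 2 doses were given 131, 65.5 hours ago.
Total = 506·(1/2)^(131/34.2) + 506·(1/2)^(65.5/34.2)
      = 35.57 + 134.16 ≈ 169.73 mg.

170 mg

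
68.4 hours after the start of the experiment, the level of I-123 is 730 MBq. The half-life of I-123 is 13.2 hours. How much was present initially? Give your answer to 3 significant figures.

Number of half-lives elapsed: n = 68.4/13.2 ≈ 5.1818.
A₀ = A × 2^n = 730 × 2^5.1818 = 730 × 36.298 ≈ 26498 MBq.

26500 MBq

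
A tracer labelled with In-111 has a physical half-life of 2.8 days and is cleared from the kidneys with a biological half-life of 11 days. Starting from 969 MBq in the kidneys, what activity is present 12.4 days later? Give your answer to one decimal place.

1/t_eff = 1/t_phys + 1/t_biol = 1/2.8 + 1/11 = 0.44805 per day.
t_eff = 2.8 × 11 / (2.8 + 11) ≈ 2.2319 days.
Remaining = 969 × (1/2)^(12.4/2.2319) = 969 × (1/2)^5.5558 ≈ 20.599 MBq.

20.6 MBq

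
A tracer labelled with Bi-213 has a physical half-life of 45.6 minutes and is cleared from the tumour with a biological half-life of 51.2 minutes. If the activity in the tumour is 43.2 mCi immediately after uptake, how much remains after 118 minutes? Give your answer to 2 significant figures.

1/t_eff = 1/t_phys + 1/t_biol = 1/45.6 + 1/51.2 = 0.041461 per minute.
t_eff = 45.6 × 51.2 / (45.6 + 51.2) ≈ 24.119 minutes.
Remaining = 43.2 × (1/2)^(118/24.119) = 43.2 × (1/2)^4.8924 ≈ 1.4545 mCi.

1.5 mCi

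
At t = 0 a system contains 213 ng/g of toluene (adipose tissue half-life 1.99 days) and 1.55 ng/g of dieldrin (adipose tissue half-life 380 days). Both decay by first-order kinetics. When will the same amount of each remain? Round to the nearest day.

Set 213·(1/2)^(t/1.99) = 1.55·(1/2)^(t/380).
Taking log₂: log₂(213/1.55) = t·(1/1.99 − 1/380).
log₂(137.42) = 7.1024; 1/1.99 − 1/380 = 0.49988.
t = 7.1024 / 0.49988 ≈ 14.208 days.

14 days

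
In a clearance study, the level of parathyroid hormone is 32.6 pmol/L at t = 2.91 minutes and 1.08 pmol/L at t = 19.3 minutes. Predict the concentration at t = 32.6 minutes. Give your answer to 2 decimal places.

0.07 pmol/L

Over Δt = 19.3 − 2.91 = 16.39 minutes, the level fell by a factor of 32.6/1.08 ≈ 30.185.
n = log₂(30.185) ≈ 4.9158 half-lives, so t½ = 16.39/4.9158 ≈ 3.3342 minutes.
From t = 19.3 to t = 32.6: 1.08 × (1/2)^((32.6−19.3)/3.3342) ≈ 0.068017 pmol/L.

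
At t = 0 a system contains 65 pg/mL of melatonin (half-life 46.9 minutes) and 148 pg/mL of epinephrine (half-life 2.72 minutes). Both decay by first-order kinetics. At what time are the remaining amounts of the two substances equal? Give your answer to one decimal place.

3.4 minutes

Set 65·(1/2)^(t/46.9) = 148·(1/2)^(t/2.72).
Taking log₂: log₂(65/148) = t·(1/46.9 − 1/2.72).
log₂(0.43919) = -1.1871; 1/46.9 − 1/2.72 = -0.34633.
t = -1.1871 / -0.34633 ≈ 3.4277 minutes.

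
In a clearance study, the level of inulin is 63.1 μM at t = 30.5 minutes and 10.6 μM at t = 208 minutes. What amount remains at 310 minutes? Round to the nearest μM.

4 μM

Over Δt = 208 − 30.5 = 177.5 minutes, the level fell by a factor of 63.1/10.6 ≈ 5.9528.
n = log₂(5.9528) ≈ 2.5736 half-lives, so t½ = 177.5/2.5736 ≈ 68.97 minutes.
From t = 208 to t = 310: 10.6 × (1/2)^((310−208)/68.97) ≈ 3.8029 μM.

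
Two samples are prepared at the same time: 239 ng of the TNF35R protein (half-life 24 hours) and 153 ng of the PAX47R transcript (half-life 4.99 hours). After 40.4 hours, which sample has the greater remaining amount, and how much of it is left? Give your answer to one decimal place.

TNF35R protein, 74.4 ng

TNF35R protein: 239 × (1/2)^1.6833 ≈ 74.416 ng.
PAX47R transcript: 153 × (1/2)^8.0962 ≈ 0.55911 ng.
TNF35R protein has more remaining, at ≈ 74.416 ng.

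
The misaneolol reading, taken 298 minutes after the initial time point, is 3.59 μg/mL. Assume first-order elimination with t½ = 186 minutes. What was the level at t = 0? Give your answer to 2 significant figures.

Number of half-lives elapsed: n = 298/186 ≈ 1.6022.
A₀ = A × 2^n = 3.59 × 2^1.6022 = 3.59 × 3.036 ≈ 10.899 μg/mL.

11 μg/mL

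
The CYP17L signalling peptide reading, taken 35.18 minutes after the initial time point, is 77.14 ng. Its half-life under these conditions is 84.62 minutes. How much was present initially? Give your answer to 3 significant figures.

Number of half-lives elapsed: n = 35.18/84.62 ≈ 0.41574.
A₀ = A × 2^n = 77.14 × 2^0.41574 = 77.14 × 1.334 ≈ 102.9 ng.

103 ng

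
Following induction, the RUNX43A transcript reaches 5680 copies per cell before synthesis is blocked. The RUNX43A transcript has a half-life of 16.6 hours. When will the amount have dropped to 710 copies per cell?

49.8 hours

710/5680 = 1/8, so 3 half-lives have elapsed.
t = 3 × 16.6 = 49.8 hours.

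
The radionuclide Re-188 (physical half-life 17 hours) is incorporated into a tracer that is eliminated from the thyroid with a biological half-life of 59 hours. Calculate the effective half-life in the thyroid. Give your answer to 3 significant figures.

13.2 hours

1/t_eff = 1/t_phys + 1/t_biol = 1/17 + 1/59 = 0.075773 per hour.
t_eff = 17 × 59 / (17 + 59) ≈ 13.197 hours.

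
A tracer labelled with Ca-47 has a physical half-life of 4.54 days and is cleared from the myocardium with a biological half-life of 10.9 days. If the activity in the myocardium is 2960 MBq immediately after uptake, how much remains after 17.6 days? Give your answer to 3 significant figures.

65.8 MBq

1/t_eff = 1/t_phys + 1/t_biol = 1/4.54 + 1/10.9 = 0.31201 per day.
t_eff = 4.54 × 10.9 / (4.54 + 10.9) ≈ 3.2051 days.
Remaining = 2960 × (1/2)^(17.6/3.2051) = 2960 × (1/2)^5.4913 ≈ 65.802 MBq.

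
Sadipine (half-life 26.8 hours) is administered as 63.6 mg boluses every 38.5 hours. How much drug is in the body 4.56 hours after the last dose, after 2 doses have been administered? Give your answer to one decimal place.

The 2 doses were given 43.06, 4.56 hours ago.
Total = 63.6·(1/2)^(43.06/26.8) + 63.6·(1/2)^(4.56/26.8)
      = 20.883 + 56.525 ≈ 77.407 mg.

77.4 mg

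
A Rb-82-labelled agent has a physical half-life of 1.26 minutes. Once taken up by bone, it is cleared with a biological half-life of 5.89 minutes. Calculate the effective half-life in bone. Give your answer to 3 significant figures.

1/t_eff = 1/t_phys + 1/t_biol = 1/1.26 + 1/5.89 = 0.96343 per minute.
t_eff = 1.26 × 5.89 / (1.26 + 5.89) ≈ 1.038 minutes.

1.04 minutes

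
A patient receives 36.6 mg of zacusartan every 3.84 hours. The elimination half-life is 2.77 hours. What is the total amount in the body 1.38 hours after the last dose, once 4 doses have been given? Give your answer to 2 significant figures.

The 4 doses were given 12.9, 9.06, 5.22, 1.38 hours ago.
Total = 36.6·(1/2)^(12.9/2.77) + 36.6·(1/2)^(9.06/2.77) + 36.6·(1/2)^(5.22/2.77) + 36.6·(1/2)^(1.38/2.77)
      = 1.4507 + 3.7921 + 9.9128 + 25.913 ≈ 41.068 mg.

41 mg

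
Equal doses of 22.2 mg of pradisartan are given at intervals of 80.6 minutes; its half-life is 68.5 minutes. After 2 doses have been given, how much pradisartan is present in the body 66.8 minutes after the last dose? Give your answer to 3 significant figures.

The 2 doses were given 147.4, 66.8 minutes ago.
Total = 22.2·(1/2)^(147.4/68.5) + 22.2·(1/2)^(66.8/68.5)
      = 4.9956 + 11.293 ≈ 16.288 mg.

16.3 mg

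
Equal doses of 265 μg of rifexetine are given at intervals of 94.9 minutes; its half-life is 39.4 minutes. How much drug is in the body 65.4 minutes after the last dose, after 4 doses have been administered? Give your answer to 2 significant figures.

The 4 doses were given 350.1, 255.2, 160.3, 65.4 minutes ago.
Total = 265·(1/2)^(350.1/39.4) + 265·(1/2)^(255.2/39.4) + 265·(1/2)^(160.3/39.4) + 265·(1/2)^(65.4/39.4)
      = 0.56022 + 2.9746 + 15.794 + 83.862 ≈ 103.19 μg.

100 μg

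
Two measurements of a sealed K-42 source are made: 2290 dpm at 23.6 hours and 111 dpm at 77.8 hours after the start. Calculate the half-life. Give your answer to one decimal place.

Over Δt = 77.8 − 23.6 = 54.2 hours, the level fell by a factor of 2290/111 ≈ 20.631.
n = log₂(20.631) ≈ 4.3667 half-lives, so t½ = 54.2/4.3667 ≈ 12.412 hours.

12.4 hours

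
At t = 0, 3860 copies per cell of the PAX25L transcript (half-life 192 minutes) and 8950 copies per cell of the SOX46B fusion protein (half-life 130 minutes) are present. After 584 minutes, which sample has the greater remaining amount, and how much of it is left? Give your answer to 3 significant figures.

PAX25L transcript: 3860 × (1/2)^3.0417 ≈ 468.76 copies per cell.
SOX46B fusion protein: 8950 × (1/2)^4.4923 ≈ 397.65 copies per cell.
PAX25L transcript has more remaining, at ≈ 468.76 copies per cell.

PAX25L transcript, 469 copies per cell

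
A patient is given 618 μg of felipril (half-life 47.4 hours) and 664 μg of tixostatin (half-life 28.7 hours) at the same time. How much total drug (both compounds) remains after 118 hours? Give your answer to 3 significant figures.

felipril: 618 × (1/2)^(118/47.4) = 618 × (1/2)^2.4895 ≈ 110.05 μg.
tixostatin: 664 × (1/2)^(118/28.7) = 664 × (1/2)^4.1115 ≈ 38.413 μg.
Total = 110.05 + 38.413 ≈ 148.46 μg.

148 μg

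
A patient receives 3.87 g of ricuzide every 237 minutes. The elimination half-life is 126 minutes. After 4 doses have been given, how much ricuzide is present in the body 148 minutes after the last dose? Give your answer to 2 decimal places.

The 4 doses were given 859, 622, 385, 148 minutes ago.
Total = 3.87·(1/2)^(859/126) + 3.87·(1/2)^(622/126) + 3.87·(1/2)^(385/126) + 3.87·(1/2)^(148/126)
      = 0.034312 + 0.12638 + 0.46548 + 1.7144 ≈ 2.3406 g.

2.34 g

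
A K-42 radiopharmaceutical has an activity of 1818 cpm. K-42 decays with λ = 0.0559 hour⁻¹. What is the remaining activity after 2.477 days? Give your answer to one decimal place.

65.5 cpm

t½ = ln 2 / λ = 0.69315 / 0.0559 ≈ 12.4 hours.
Convert the elapsed time: 2.477 days = 59.448 hours.
Number of half-lives: n = 59.448/12.4 ≈ 4.7943.
Remaining = 1818 × (1/2)^4.7943 = 1818 × 0.036039 ≈ 65.52 cpm.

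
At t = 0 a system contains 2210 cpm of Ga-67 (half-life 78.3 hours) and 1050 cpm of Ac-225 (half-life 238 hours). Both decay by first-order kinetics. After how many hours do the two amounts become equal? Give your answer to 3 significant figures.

Set 2210·(1/2)^(t/78.3) = 1050·(1/2)^(t/238).
Taking log₂: log₂(2210/1050) = t·(1/78.3 − 1/238).
log₂(2.1048) = 1.0737; 1/78.3 − 1/238 = 0.0085697.
t = 1.0737 / 0.0085697 ≈ 125.29 hours.

125 hours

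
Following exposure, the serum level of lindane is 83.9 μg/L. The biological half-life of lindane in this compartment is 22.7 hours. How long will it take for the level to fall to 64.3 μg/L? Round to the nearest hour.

9 hours

Fraction remaining = 64.3/83.9 ≈ 0.76639.
n = log₂(83.9/64.3) = ln(1.3048)/ln 2 ≈ 0.38385 half-lives.
t = n × t½ = 0.38385 × 22.7 ≈ 8.7134 hours.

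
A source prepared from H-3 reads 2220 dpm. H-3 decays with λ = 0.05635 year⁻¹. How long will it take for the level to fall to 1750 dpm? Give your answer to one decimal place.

t½ = ln 2 / λ = 0.69315 / 0.05635 ≈ 12.301 years.
Fraction remaining = 1750/2220 ≈ 0.78829.
n = log₂(2220/1750) = ln(1.2686)/ln 2 ≈ 0.3432 half-lives.
t = n × t½ = 0.3432 × 12.301 ≈ 4.2217 years.

4.2 years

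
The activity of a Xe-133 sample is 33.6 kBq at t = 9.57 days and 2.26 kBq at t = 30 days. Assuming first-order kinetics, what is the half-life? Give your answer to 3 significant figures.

Over Δt = 30 − 9.57 = 20.43 days, the level fell by a factor of 33.6/2.26 ≈ 14.867.
n = log₂(14.867) ≈ 3.8941 half-lives, so t½ = 20.43/3.8941 ≈ 5.2464 days.

5.25 days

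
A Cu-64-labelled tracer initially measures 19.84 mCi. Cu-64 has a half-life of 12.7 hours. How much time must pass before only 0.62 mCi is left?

0.62/19.84 = 1/32, so 5 half-lives have elapsed.
t = 5 × 12.7 = 63.5 hours.

63.5 hours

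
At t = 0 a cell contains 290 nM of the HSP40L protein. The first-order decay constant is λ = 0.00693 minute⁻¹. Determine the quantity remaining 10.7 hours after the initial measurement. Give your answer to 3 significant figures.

3.39 nM

t½ = ln 2 / λ = 0.69315 / 0.00693 ≈ 100.02 minutes.
Convert the elapsed time: 10.7 hours = 642 minutes.
Number of half-lives: n = 642/100.02 ≈ 6.4186.
Remaining = 290 × (1/2)^6.4186 = 290 × 0.01169 ≈ 3.39 nM.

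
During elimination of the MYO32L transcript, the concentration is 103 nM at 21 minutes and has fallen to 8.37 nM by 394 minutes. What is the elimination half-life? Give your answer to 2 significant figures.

100 minutes

Over Δt = 394 − 21 = 373 minutes, the level fell by a factor of 103/8.37 ≈ 12.306.
n = log₂(12.306) ≈ 3.6213 half-lives, so t½ = 373/3.6213 ≈ 103 minutes.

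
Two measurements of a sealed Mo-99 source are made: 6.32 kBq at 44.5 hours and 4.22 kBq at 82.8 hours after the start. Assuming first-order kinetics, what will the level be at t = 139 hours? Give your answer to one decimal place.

Over Δt = 82.8 − 44.5 = 38.3 hours, the level fell by a factor of 6.32/4.22 ≈ 1.4976.
n = log₂(1.4976) ≈ 0.58268 half-lives, so t½ = 38.3/0.58268 ≈ 65.731 hours.
From t = 82.8 to t = 139: 4.22 × (1/2)^((139−82.8)/65.731) ≈ 2.3331 kBq.

2.3 kBq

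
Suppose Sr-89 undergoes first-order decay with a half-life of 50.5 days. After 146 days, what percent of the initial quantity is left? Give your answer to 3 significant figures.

n = 146/50.5 ≈ 2.8911 half-lives.
Fraction remaining = (1/2)^2.8911 ≈ 0.1348, i.e. 13.48%.

13.5%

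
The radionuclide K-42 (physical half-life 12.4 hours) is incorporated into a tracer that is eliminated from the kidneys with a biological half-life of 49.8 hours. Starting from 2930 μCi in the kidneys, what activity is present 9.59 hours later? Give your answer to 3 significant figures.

1/t_eff = 1/t_phys + 1/t_biol = 1/12.4 + 1/49.8 = 0.10073 per hour.
t_eff = 12.4 × 49.8 / (12.4 + 49.8) ≈ 9.928 hours.
Remaining = 2930 × (1/2)^(9.59/9.928) = 2930 × (1/2)^0.96596 ≈ 1500 μCi.

1500 μCi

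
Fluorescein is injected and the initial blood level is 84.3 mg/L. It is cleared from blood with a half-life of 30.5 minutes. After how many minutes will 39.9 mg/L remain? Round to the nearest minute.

Fraction remaining = 39.9/84.3 ≈ 0.47331.
n = log₂(84.3/39.9) = ln(2.1128)/ln 2 ≈ 1.0791 half-lives.
t = n × t½ = 1.0791 × 30.5 ≈ 32.914 minutes.

33 minutes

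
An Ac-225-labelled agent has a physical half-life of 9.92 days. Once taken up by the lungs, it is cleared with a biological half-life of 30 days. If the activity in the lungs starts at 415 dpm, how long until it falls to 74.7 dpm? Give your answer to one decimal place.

1/t_eff = 1/t_phys + 1/t_biol = 1/9.92 + 1/30 = 0.13414 per day.
t_eff = 9.92 × 30 / (9.92 + 30) ≈ 7.4549 days.
n = log₂(415/74.7) ≈ 2.4739; t = 2.4739 × 7.4549 ≈ 18.443 days.

18.4 days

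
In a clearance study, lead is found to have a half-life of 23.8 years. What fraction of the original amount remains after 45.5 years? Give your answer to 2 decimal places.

0.27

n = 45.5/23.8 ≈ 1.9118 half-lives.
Fraction remaining = (1/2)^1.9118 ≈ 0.26577.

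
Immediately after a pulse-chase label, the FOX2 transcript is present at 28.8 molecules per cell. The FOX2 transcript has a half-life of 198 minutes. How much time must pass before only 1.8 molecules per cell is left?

1.8/28.8 = 1/16, so 4 half-lives have elapsed.
t = 4 × 198 = 792 minutes.

792 minutes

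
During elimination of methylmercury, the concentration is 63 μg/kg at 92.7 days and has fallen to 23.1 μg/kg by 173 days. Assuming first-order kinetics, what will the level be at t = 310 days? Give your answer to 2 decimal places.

4.17 μg/kg

Over Δt = 173 − 92.7 = 80.3 days, the level fell by a factor of 63/23.1 ≈ 2.7273.
n = log₂(2.7273) ≈ 1.4475 half-lives, so t½ = 80.3/1.4475 ≈ 55.477 days.
From t = 173 to t = 310: 23.1 × (1/2)^((310−173)/55.477) ≈ 4.1708 μg/kg.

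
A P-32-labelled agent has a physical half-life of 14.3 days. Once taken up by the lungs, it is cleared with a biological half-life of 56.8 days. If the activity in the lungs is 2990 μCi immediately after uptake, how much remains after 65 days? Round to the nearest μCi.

58 μCi

1/t_eff = 1/t_phys + 1/t_biol = 1/14.3 + 1/56.8 = 0.087536 per day.
t_eff = 14.3 × 56.8 / (14.3 + 56.8) ≈ 11.424 days.
Remaining = 2990 × (1/2)^(65/11.424) = 2990 × (1/2)^5.6898 ≈ 57.925 μCi.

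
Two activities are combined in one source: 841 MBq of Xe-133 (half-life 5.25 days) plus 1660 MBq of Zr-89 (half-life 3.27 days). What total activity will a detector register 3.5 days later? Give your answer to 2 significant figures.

1300 MBq

Xe-133: 841 × (1/2)^(3.5/5.25) = 841 × (1/2)^0.66667 ≈ 529.8 MBq.
Zr-89: 1660 × (1/2)^(3.5/3.27) = 1660 × (1/2)^1.0703 ≈ 790.51 MBq.
Total = 529.8 + 790.51 ≈ 1320.3 MBq.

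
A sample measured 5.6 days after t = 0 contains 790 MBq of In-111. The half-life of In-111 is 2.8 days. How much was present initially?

3160 MBq

Number of half-lives elapsed: n = 5.6/2.8 ≈ 2.
A₀ = A × 2^n = 790 × 2^2 = 790 × 4 ≈ 3160 MBq.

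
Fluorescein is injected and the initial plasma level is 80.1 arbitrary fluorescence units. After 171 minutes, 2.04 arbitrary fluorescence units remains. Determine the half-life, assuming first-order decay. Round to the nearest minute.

32 minutes

A/A₀ = 2.04/80.1 ≈ 0.025468.
n = log₂(39.265) ≈ 5.2952 half-lives elapsed in 171 minutes.
t½ = 171/5.2952 ≈ 32.294 minutes.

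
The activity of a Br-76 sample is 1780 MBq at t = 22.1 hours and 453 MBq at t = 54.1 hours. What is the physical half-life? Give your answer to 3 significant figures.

16.2 hours

Over Δt = 54.1 − 22.1 = 32 hours, the level fell by a factor of 1780/453 ≈ 3.9294.
n = log₂(3.9294) ≈ 1.9743 half-lives, so t½ = 32/1.9743 ≈ 16.208 hours.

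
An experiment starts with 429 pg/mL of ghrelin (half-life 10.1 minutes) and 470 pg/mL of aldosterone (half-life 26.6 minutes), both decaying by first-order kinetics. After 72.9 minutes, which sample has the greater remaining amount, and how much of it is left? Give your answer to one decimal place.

aldosterone, 70.3 pg/mL

ghrelin: 429 × (1/2)^7.2178 ≈ 2.8819 pg/mL.
aldosterone: 470 × (1/2)^2.7406 ≈ 70.323 pg/mL.
Aldosterone has more remaining, at ≈ 70.323 pg/mL.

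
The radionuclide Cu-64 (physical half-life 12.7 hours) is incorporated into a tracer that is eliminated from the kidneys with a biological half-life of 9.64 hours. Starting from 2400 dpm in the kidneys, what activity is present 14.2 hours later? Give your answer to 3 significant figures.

1/t_eff = 1/t_phys + 1/t_biol = 1/12.7 + 1/9.64 = 0.18247 per hour.
t_eff = 12.7 × 9.64 / (12.7 + 9.64) ≈ 5.4802 hours.
Remaining = 2400 × (1/2)^(14.2/5.4802) = 2400 × (1/2)^2.5911 ≈ 398.29 dpm.

398 dpm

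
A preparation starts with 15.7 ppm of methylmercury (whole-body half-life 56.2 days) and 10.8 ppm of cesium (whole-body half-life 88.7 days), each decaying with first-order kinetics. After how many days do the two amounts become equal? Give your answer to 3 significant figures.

82.8 days

Set 15.7·(1/2)^(t/56.2) = 10.8·(1/2)^(t/88.7).
Taking log₂: log₂(15.7/10.8) = t·(1/56.2 − 1/88.7).
log₂(1.4537) = 0.53973; 1/56.2 − 1/88.7 = 0.0065196.
t = 0.53973 / 0.0065196 ≈ 82.786 days.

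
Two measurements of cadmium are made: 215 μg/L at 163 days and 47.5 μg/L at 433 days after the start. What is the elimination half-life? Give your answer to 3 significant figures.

124 days

Over Δt = 433 − 163 = 270 days, the level fell by a factor of 215/47.5 ≈ 4.5263.
n = log₂(4.5263) ≈ 2.1783 half-lives, so t½ = 270/2.1783 ≈ 123.95 days.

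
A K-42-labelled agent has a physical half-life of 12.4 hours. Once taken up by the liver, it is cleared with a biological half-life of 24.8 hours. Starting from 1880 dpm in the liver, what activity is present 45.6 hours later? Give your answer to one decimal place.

41.1 dpm

1/t_eff = 1/t_phys + 1/t_biol = 1/12.4 + 1/24.8 = 0.12097 per hour.
t_eff = 12.4 × 24.8 / (12.4 + 24.8) ≈ 8.2667 hours.
Remaining = 1880 × (1/2)^(45.6/8.2667) = 1880 × (1/2)^5.5161 ≈ 41.081 dpm.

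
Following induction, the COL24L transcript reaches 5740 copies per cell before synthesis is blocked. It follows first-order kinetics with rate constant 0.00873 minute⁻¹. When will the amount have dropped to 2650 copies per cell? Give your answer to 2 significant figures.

89 minutes

t½ = ln 2 / k = 0.69315 / 0.00873 ≈ 79.398 minutes.
Fraction remaining = 2650/5740 ≈ 0.46167.
n = log₂(5740/2650) = ln(2.166)/ln 2 ≈ 1.1151 half-lives.
t = n × t½ = 1.1151 × 79.398 ≈ 88.534 minutes.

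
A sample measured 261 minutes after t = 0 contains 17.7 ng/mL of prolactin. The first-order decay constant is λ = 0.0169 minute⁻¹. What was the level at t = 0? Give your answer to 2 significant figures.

t½ = ln 2 / λ = 0.69315 / 0.0169 ≈ 41.015 minutes.
Number of half-lives elapsed: n = 261/41.015 ≈ 6.3636.
A₀ = A × 2^n = 17.7 × 2^6.3636 = 17.7 × 82.344 ≈ 1457.5 ng/mL.

1500 ng/mL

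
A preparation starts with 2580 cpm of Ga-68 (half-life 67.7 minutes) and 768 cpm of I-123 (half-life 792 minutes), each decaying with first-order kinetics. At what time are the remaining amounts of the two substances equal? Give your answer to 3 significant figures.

129 minutes

Set 2580·(1/2)^(t/67.7) = 768·(1/2)^(t/792).
Taking log₂: log₂(2580/768) = t·(1/67.7 − 1/792).
log₂(3.3594) = 1.7482; 1/67.7 − 1/792 = 0.013508.
t = 1.7482 / 0.013508 ≈ 129.42 minutes.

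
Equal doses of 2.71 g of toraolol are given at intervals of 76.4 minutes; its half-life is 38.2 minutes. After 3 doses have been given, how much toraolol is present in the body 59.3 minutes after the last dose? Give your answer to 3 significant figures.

1.21 g

The 3 doses were given 212.1, 135.7, 59.3 minutes ago.
Total = 2.71·(1/2)^(212.1/38.2) + 2.71·(1/2)^(135.7/38.2) + 2.71·(1/2)^(59.3/38.2)
      = 0.057749 + 0.231 + 0.92398 ≈ 1.2127 g.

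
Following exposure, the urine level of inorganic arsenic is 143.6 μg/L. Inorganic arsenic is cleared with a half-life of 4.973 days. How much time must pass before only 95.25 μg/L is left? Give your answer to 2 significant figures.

2.9 days

Fraction remaining = 95.25/143.6 ≈ 0.6633.
n = log₂(143.6/95.25) = ln(1.5076)/ln 2 ≈ 0.59226 half-lives.
t = n × t½ = 0.59226 × 4.973 ≈ 2.9453 days.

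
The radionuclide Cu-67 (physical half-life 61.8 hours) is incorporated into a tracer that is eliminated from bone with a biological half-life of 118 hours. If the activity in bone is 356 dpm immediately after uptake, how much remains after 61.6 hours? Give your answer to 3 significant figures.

1/t_eff = 1/t_phys + 1/t_biol = 1/61.8 + 1/118 = 0.024656 per hour.
t_eff = 61.8 × 118 / (61.8 + 118) ≈ 40.558 hours.
Remaining = 356 × (1/2)^(61.6/40.558) = 356 × (1/2)^1.5188 ≈ 124.24 dpm.

124 dpm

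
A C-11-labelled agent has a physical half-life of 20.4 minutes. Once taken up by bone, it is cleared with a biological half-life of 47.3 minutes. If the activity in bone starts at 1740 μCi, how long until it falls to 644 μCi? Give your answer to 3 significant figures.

20.4 minutes

1/t_eff = 1/t_phys + 1/t_biol = 1/20.4 + 1/47.3 = 0.070161 per minute.
t_eff = 20.4 × 47.3 / (20.4 + 47.3) ≈ 14.253 minutes.
n = log₂(1740/644) ≈ 1.434; t = 1.434 × 14.253 ≈ 20.438 minutes.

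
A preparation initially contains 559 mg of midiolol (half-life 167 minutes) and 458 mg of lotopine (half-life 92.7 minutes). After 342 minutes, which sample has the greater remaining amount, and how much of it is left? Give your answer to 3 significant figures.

midiolol, 135 mg

midiolol: 559 × (1/2)^2.0479 ≈ 135.19 mg.
lotopine: 458 × (1/2)^3.6893 ≈ 35.503 mg.
Midiolol has more remaining, at ≈ 135.19 mg.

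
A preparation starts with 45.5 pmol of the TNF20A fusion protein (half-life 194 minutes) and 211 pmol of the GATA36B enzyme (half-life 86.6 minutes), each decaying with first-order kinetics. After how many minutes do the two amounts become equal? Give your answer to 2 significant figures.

Set 45.5·(1/2)^(t/194) = 211·(1/2)^(t/86.6).
Taking log₂: log₂(45.5/211) = t·(1/194 − 1/86.6).
log₂(0.21564) = -2.2133; 1/194 − 1/86.6 = -0.0063927.
t = -2.2133 / -0.0063927 ≈ 346.22 minutes.

350 minutes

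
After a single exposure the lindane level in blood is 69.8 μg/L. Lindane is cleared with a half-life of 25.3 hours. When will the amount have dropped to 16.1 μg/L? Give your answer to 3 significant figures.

Fraction remaining = 16.1/69.8 ≈ 0.23066.
n = log₂(69.8/16.1) = ln(4.3354)/ln 2 ≈ 2.1162 half-lives.
t = n × t½ = 2.1162 × 25.3 ≈ 53.539 hours.

53.5 hours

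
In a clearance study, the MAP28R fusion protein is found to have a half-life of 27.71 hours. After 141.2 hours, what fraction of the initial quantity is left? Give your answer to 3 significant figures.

0.0292

n = 141.2/27.71 ≈ 5.0956 half-lives.
Fraction remaining = (1/2)^5.0956 ≈ 0.029246.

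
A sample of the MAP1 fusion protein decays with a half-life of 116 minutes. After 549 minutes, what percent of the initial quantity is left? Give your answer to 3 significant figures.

3.76%

n = 549/116 ≈ 4.7328 half-lives.
Fraction remaining = (1/2)^4.7328 ≈ 0.03761, i.e. 3.761%.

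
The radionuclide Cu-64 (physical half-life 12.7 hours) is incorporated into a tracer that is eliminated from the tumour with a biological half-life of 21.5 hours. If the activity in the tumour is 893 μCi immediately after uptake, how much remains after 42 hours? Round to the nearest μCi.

23 μCi

1/t_eff = 1/t_phys + 1/t_biol = 1/12.7 + 1/21.5 = 0.12525 per hour.
t_eff = 12.7 × 21.5 / (12.7 + 21.5) ≈ 7.9839 hours.
Remaining = 893 × (1/2)^(42/7.9839) = 893 × (1/2)^5.2606 ≈ 23.295 μCi.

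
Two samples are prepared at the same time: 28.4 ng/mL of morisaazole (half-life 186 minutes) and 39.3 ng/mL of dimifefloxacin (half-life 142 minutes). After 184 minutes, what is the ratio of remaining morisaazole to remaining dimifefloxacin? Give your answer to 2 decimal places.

morisaazole: 28.4 × (1/2)^(184/186) = 28.4 × (1/2)^0.98925 ≈ 14.306 ng/mL.
dimifefloxacin: 39.3 × (1/2)^(184/142) = 39.3 × (1/2)^1.2958 ≈ 16.008 ng/mL.
Ratio ≈ 14.306 / 16.008 ≈ 0.89372.

0.89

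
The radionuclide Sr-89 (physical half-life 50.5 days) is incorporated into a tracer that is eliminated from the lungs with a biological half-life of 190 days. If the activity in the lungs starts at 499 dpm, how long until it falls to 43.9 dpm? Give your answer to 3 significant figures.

1/t_eff = 1/t_phys + 1/t_biol = 1/50.5 + 1/190 = 0.025065 per day.
t_eff = 50.5 × 190 / (50.5 + 190) ≈ 39.896 days.
n = log₂(499/43.9) ≈ 3.5067; t = 3.5067 × 39.896 ≈ 139.91 days.

140 days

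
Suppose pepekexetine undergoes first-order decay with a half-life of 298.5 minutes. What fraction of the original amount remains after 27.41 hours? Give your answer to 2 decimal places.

0.02

27.41 hours = 1644.6 minutes.
n = 1644.6/298.5 ≈ 5.5095 half-lives.
Fraction remaining = (1/2)^5.5095 ≈ 0.021951.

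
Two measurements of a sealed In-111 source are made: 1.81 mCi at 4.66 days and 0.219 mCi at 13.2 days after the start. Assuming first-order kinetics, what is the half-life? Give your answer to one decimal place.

2.8 days

Over Δt = 13.2 − 4.66 = 8.54 days, the level fell by a factor of 1.81/0.219 ≈ 8.2648.
n = log₂(8.2648) ≈ 3.047 half-lives, so t½ = 8.54/3.047 ≈ 2.8028 days.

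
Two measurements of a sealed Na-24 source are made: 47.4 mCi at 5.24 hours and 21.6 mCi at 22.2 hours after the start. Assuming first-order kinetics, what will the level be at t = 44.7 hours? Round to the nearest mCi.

8 mCi

Over Δt = 22.2 − 5.24 = 16.96 hours, the level fell by a factor of 47.4/21.6 ≈ 2.1944.
n = log₂(2.1944) ≈ 1.1339 half-lives, so t½ = 16.96/1.1339 ≈ 14.958 hours.
From t = 22.2 to t = 44.7: 21.6 × (1/2)^((44.7−22.2)/14.958) ≈ 7.6144 mCi.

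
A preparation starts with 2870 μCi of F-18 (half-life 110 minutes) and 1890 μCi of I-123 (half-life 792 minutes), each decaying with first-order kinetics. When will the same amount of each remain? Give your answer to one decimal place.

Set 2870·(1/2)^(t/110) = 1890·(1/2)^(t/792).
Taking log₂: log₂(2870/1890) = t·(1/110 − 1/792).
log₂(1.5185) = 0.60266; 1/110 − 1/792 = 0.0078283.
t = 0.60266 / 0.0078283 ≈ 76.986 minutes.

77.0 minutes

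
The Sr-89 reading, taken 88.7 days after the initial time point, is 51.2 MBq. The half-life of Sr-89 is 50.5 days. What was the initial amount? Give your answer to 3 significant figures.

173 MBq

Number of half-lives elapsed: n = 88.7/50.5 ≈ 1.7564.
A₀ = A × 2^n = 51.2 × 2^1.7564 = 51.2 × 3.3786 ≈ 172.99 MBq.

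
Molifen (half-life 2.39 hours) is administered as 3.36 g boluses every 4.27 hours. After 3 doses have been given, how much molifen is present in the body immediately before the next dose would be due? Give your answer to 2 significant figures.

The 3 doses were given 12.81, 8.54, 4.27 hours ago.
Total = 3.36·(1/2)^(12.81/2.39) + 3.36·(1/2)^(8.54/2.39) + 3.36·(1/2)^(4.27/2.39)
      = 0.081822 + 0.28229 + 0.9739 ≈ 1.338 g.

1.3 g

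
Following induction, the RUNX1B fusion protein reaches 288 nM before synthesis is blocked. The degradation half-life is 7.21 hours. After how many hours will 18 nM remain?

18/288 = 1/16, so 4 half-lives have elapsed.
t = 4 × 7.21 = 28.84 hours.

28.84 hours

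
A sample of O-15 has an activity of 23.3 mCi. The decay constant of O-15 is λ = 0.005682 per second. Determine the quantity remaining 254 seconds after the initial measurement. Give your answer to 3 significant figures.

t½ = ln 2 / λ = 0.69315 / 0.005682 ≈ 121.99 seconds.
Number of half-lives: n = 254/121.99 ≈ 2.0821.
Remaining = 23.3 × (1/2)^2.0821 = 23.3 × 0.23616 ≈ 5.5026 mCi.

5.50 mCi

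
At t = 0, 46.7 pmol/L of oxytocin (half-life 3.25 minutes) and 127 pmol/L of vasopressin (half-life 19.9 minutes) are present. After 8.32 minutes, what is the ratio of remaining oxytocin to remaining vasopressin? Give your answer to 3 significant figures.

0.0833

oxytocin: 46.7 × (1/2)^(8.32/3.25) = 46.7 × (1/2)^2.56 ≈ 7.9192 pmol/L.
vasopressin: 127 × (1/2)^(8.32/19.9) = 127 × (1/2)^0.41809 ≈ 95.049 pmol/L.
Ratio ≈ 7.9192 / 95.049 ≈ 0.083317.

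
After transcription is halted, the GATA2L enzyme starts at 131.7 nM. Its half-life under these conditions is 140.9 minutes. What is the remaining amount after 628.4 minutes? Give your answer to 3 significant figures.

5.98 nM

Number of half-lives: n = 628.4/140.9 ≈ 4.4599.
Remaining = 131.7 × (1/2)^4.4599 = 131.7 × 0.04544 ≈ 5.9844 nM.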